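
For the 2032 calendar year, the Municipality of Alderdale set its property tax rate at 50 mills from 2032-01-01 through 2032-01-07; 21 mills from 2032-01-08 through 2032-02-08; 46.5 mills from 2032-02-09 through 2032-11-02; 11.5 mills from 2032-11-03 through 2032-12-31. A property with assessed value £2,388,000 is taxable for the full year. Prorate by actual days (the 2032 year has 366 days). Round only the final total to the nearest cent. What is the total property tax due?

2032-01-01 to 2032-01-07: 7 days at 50 mills → £2,388,000 × 5% × 7/366 = £2,283.6066
2032-01-08 to 2032-02-08: 32 days at 21 mills → £2,388,000 × 2.1% × 32/366 = £4,384.5246
2032-02-09 to 2032-11-02: 268 days at 46.5 mills → £2,388,000 × 4.65% × 268/366 = £81,309.4426
2032-11-03 to 2032-12-31: 59 days at 11.5 mills → £2,388,000 × 1.15% × 59/366 = £4,426.9344
Total = £92,404.5082

£92,404.51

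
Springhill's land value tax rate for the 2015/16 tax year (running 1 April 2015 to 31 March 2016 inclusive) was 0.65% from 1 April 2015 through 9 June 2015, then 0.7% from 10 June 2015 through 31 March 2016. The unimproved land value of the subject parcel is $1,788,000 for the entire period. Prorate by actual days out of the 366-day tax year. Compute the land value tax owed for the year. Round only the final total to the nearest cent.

1 April – 9 June 2015: 70 days at 0.65% → $1,788,000 × 0.65% × 70/366 = $2,222.7869
10 June 2015 – 31 March 2016: 296 days at 0.7% → $1,788,000 × 0.7% × 296/366 = $10,122.2295
Total = $12,345.0164

$12,345.02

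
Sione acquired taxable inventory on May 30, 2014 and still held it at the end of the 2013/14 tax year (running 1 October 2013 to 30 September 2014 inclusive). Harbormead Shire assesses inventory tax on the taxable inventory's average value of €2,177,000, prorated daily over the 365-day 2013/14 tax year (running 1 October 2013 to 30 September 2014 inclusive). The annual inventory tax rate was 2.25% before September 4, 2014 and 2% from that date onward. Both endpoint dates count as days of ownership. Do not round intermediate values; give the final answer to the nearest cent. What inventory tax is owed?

May 30 – September 3, 2014: 97 days at 2.25% → €2,177,000 × 2.25% × 97/365 = €13,017.2671
September 4 – September 30, 2014: 27 days at 2% → €2,177,000 × 2% × 27/365 = €3,220.7671
Total = €16,238.0342

€16,238.03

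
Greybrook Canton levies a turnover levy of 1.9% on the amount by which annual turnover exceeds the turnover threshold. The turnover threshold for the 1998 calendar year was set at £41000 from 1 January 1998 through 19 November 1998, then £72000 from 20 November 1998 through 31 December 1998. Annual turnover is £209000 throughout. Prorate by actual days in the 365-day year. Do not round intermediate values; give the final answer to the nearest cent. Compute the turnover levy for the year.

£3124.22

1 January – 19 November 1998: 323 days, exemption £41000 → (£209000 − £41000) × 1.9% × 323/365 = £2824.7014
20 November – 31 December 1998: 42 days, exemption £72000 → (£209000 − £72000) × 1.9% × 42/365 = £299.5233
Total = £3124.2247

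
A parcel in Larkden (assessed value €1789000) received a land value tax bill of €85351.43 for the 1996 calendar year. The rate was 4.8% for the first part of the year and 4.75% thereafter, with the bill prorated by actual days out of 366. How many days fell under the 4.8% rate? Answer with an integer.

Let d = days at the first rate; then 366 − d days at the second rate.
€1789000 × [4.8%·d + 4.75%·(366−d)] / 366 = €85351.43
Solving gives d = 153, so the new rate took effect on June 2, 1996.

153 days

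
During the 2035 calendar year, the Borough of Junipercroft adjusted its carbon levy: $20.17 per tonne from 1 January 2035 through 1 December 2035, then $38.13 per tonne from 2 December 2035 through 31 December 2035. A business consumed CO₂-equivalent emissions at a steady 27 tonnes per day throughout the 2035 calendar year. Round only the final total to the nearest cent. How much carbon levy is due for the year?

$213322.95

1 January – 1 December 2035: 335 days × 27 tonnes/day = 9,045 tonnes at $20.17/tonne → $182437.65
2 December – 31 December 2035: 30 days × 27 tonnes/day = 810 tonnes at $38.13/tonne → $30885.30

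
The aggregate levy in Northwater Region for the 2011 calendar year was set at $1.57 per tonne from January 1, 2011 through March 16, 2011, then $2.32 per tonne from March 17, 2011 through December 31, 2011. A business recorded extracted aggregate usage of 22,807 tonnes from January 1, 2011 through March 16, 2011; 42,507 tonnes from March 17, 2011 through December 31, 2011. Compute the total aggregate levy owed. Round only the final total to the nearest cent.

$134,423.23

January 1 – March 16, 2011: 22,807 tonnes at $1.57/tonne → $35,806.99
March 17 – December 31, 2011: 42,507 tonnes at $2.32/tonne → $98,616.24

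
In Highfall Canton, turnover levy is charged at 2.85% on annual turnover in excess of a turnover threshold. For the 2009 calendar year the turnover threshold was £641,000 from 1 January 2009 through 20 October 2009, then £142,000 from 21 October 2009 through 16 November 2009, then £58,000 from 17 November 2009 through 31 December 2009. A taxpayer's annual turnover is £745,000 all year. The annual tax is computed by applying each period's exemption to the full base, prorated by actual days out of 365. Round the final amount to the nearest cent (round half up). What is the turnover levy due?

1 January – 20 October 2009: 293 days, exemption £641,000 → (£745,000 − £641,000) × 2.85% × 293/365 = £2,379.3205
21 October – 16 November 2009: 27 days, exemption £142,000 → (£745,000 − £142,000) × 2.85% × 27/365 = £1,271.2562
17 November – 31 December 2009: 45 days, exemption £58,000 → (£745,000 − £58,000) × 2.85% × 45/365 = £2,413.9110
Total = £6,064.4877

£6,064.49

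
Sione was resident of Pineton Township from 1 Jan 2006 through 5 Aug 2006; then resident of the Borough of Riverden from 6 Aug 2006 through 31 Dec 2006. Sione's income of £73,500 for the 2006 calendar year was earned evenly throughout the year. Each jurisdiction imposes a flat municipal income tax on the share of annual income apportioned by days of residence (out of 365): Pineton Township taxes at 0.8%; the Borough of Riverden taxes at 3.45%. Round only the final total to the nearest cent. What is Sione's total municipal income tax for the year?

Pineton Township, 1 Jan – 5 Aug 2006: 217 days → £73,500 × 0.8% × 217/365 = £349.5781
The Borough of Riverden, 6 Aug – 31 Dec 2006: 148 days → £73,500 × 3.45% × 148/365 = £1,028.1945
Total = £1,377.7726

£1,377.77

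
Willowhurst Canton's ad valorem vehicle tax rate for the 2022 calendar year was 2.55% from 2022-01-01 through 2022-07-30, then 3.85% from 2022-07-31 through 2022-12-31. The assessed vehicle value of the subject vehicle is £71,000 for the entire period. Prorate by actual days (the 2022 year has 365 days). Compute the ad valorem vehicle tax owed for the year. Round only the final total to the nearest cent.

£2,199.93

2022-01-01 to 2022-07-30: 211 days at 2.55% → £71,000 × 2.55% × 211/365 = £1,046.6178
2022-07-31 to 2022-12-31: 154 days at 3.85% → £71,000 × 3.85% × 154/365 = £1,153.3123
Total = £2,199.9301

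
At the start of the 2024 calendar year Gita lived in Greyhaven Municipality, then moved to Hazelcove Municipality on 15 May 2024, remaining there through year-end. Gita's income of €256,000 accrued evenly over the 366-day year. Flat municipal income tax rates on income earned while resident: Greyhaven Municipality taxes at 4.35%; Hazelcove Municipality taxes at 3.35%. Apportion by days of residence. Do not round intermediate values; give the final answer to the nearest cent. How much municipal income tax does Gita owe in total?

Greyhaven Municipality, 1 Jan – 14 May 2024: 135 days → €256,000 × 4.35% × 135/366 = €4,107.5410
Hazelcove Municipality, 15 May – 31 Dec 2024: 231 days → €256,000 × 3.35% × 231/366 = €5,412.7213
Total = €9,520.2623

€9,520.26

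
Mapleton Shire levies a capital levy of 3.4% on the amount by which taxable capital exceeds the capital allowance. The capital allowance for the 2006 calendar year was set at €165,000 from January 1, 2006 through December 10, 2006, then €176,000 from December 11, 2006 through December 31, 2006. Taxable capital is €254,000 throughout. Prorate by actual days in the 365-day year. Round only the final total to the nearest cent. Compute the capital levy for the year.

January 1 – December 10, 2006: 344 days, exemption €165,000 → (€254,000 − €165,000) × 3.4% × 344/365 = €2,851.9014
December 11 – December 31, 2006: 21 days, exemption €176,000 → (€254,000 − €176,000) × 3.4% × 21/365 = €152.5808
Total = €3,004.4822

€3,004.48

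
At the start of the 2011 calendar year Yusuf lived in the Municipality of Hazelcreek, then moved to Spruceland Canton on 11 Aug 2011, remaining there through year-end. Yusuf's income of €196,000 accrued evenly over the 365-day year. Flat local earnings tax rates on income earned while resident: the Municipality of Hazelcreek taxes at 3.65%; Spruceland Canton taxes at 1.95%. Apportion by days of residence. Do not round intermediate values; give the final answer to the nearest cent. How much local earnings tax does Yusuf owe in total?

The Municipality of Hazelcreek, 1 Jan – 10 Aug 2011: 222 days → €196,000 × 3.65% × 222/365 = €4,351.2000
Spruceland Canton, 11 Aug – 31 Dec 2011: 143 days → €196,000 × 1.95% × 143/365 = €1,497.3863
Total = €5,848.5863

€5,848.59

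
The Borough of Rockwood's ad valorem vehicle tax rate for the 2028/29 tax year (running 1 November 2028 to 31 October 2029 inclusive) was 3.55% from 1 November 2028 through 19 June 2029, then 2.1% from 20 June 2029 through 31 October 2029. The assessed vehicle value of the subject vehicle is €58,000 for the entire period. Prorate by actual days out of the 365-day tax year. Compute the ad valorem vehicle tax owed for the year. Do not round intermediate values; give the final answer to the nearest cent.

€1,750.25

1 November 2028 – 19 June 2029: 231 days at 3.55% → €58,000 × 3.55% × 231/365 = €1,303.0932
20 June – 31 October 2029: 134 days at 2.1% → €58,000 × 2.1% × 134/365 = €447.1562
Total = €1,750.2493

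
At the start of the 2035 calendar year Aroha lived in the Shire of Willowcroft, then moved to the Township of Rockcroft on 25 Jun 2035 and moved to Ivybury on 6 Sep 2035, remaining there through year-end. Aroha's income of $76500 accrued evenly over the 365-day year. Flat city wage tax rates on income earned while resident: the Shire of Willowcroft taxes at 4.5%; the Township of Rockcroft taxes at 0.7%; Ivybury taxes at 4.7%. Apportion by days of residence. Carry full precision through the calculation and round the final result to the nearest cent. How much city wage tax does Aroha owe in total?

$2910.14

The Shire of Willowcroft, 1 Jan – 24 Jun 2035: 175 days → $76500 × 4.5% × 175/365 = $1650.5137
The Township of Rockcroft, 25 Jun – 5 Sep 2035: 73 days → $76500 × 0.7% × 73/365 = $107.1000
Ivybury, 6 Sep – 31 Dec 2035: 117 days → $76500 × 4.7% × 117/365 = $1152.5301
Total = $2910.1438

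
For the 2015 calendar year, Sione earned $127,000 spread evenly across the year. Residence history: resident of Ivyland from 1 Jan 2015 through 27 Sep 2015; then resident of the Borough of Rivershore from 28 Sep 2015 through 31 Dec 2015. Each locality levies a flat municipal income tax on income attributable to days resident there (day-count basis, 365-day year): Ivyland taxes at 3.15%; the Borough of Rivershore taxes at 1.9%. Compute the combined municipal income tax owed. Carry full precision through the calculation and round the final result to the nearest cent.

$3,587.32

Ivyland, 1 Jan – 27 Sep 2015: 270 days → $127,000 × 3.15% × 270/365 = $2,959.2740
The Borough of Rivershore, 28 Sep – 31 Dec 2015: 95 days → $127,000 × 1.9% × 95/365 = $628.0411
Total = $3,587.3151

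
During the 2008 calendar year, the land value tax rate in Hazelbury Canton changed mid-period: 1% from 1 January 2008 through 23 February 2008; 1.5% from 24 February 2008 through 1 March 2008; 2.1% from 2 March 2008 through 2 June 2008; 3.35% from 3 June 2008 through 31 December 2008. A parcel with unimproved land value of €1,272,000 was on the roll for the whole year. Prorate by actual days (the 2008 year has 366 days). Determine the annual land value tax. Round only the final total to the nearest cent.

€33,711.48

1 January – 23 February 2008: 54 days at 1% → €1,272,000 × 1% × 54/366 = €1,876.7213
24 February – 1 March 2008: 7 days at 1.5% → €1,272,000 × 1.5% × 7/366 = €364.9180
2 March – 2 June 2008: 93 days at 2.1% → €1,272,000 × 2.1% × 93/366 = €6,787.4754
3 June – 31 December 2008: 212 days at 3.35% → €1,272,000 × 3.35% × 212/366 = €24,682.3607
Total = €33,711.4754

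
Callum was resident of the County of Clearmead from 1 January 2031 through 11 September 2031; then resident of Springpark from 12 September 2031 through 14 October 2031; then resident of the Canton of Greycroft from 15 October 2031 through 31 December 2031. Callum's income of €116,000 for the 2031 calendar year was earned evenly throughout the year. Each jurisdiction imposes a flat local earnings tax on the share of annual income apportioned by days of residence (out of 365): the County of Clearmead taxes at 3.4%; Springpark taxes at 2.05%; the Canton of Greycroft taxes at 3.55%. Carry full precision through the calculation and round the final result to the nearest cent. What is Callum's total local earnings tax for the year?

The County of Clearmead, 1 January – 11 September 2031: 254 days → €116,000 × 3.4% × 254/365 = €2,744.5918
Springpark, 12 September – 14 October 2031: 33 days → €116,000 × 2.05% × 33/365 = €214.9973
The Canton of Greycroft, 15 October – 31 December 2031: 78 days → €116,000 × 3.55% × 78/365 = €880.0110
Total = €3,839.6000

€3,839.60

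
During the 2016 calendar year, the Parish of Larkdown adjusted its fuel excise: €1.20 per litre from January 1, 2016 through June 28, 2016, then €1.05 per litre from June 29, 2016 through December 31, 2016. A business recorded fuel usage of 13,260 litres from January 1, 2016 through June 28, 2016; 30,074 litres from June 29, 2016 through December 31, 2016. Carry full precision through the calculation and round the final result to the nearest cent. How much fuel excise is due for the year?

€47,489.70

January 1 – June 28, 2016: 13,260 litres at €1.20/litre → €15,912.00
June 29 – December 31, 2016: 30,074 litres at €1.05/litre → €31,577.70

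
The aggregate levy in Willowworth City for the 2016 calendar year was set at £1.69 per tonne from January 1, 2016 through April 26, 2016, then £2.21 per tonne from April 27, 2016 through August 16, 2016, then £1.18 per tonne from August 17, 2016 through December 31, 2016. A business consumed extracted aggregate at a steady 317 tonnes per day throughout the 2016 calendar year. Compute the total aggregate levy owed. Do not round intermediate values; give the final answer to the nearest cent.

£192,390.47

January 1 – April 26, 2016: 117 days × 317 tonnes/day = 37,089 tonnes at £1.69/tonne → £62,680.41
April 27 – August 16, 2016: 112 days × 317 tonnes/day = 35,504 tonnes at £2.21/tonne → £78,463.84
August 17 – December 31, 2016: 137 days × 317 tonnes/day = 43,429 tonnes at £1.18/tonne → £51,246.22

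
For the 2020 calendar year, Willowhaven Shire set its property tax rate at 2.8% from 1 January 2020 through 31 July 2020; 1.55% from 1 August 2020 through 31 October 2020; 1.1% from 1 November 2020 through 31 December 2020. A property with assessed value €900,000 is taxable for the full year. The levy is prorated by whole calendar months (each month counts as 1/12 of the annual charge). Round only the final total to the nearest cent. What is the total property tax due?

1 January – 31 July 2020: 7 months at 2.8% → €900,000 × 2.8% × 7/12 = €14,700.0000
1 August – 31 October 2020: 3 months at 1.55% → €900,000 × 1.55% × 3/12 = €3,487.5000
1 November – 31 December 2020: 2 months at 1.1% → €900,000 × 1.1% × 2/12 = €1,650.0000
Total = €19,837.5000

€19,837.50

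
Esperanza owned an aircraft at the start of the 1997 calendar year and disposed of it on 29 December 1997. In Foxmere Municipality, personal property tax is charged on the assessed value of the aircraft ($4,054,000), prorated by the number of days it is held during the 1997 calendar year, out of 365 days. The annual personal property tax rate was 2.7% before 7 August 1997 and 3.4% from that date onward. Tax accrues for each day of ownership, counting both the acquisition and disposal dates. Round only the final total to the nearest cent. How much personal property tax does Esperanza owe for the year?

$120,131.68

1 January – 6 August 1997: 218 days at 2.7% → $4,054,000 × 2.7% × 218/365 = $65,374.9151
7 August – 29 December 1997: 145 days at 3.4% → $4,054,000 × 3.4% × 145/365 = $54,756.7671
Total = $120,131.6822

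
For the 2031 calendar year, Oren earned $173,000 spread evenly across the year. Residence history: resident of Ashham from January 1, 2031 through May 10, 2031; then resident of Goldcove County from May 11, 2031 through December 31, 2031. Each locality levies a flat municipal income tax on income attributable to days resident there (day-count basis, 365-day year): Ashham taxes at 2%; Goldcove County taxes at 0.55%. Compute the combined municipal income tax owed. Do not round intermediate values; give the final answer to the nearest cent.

Ashham, January 1 – May 10, 2031: 130 days → $173,000 × 2% × 130/365 = $1,232.3288
Goldcove County, May 11 – December 31, 2031: 235 days → $173,000 × 0.55% × 235/365 = $612.6096
Total = $1,844.9384

$1,844.94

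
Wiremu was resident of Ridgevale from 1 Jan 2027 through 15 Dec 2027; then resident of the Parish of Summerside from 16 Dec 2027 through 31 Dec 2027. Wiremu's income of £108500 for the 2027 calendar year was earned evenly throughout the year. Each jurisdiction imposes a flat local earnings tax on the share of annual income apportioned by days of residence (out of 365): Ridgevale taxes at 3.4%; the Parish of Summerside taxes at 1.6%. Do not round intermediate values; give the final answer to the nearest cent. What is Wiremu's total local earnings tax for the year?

Ridgevale, 1 Jan – 15 Dec 2027: 349 days → £108500 × 3.4% × 349/365 = £3527.2904
The Parish of Summerside, 16 Dec – 31 Dec 2027: 16 days → £108500 × 1.6% × 16/365 = £76.0986
Total = £3603.3890

£3603.39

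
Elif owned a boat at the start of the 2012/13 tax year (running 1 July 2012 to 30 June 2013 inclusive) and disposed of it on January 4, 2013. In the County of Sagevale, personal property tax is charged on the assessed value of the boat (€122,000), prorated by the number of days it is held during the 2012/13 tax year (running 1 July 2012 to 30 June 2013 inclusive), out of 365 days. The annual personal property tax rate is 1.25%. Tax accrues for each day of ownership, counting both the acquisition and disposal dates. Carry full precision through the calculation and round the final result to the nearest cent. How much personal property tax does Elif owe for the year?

€785.48

Days held (July 1, 2012 – January 4, 2013): 188 out of 365
Tax = €122,000 × 1.25% × 188/365 = €785.4795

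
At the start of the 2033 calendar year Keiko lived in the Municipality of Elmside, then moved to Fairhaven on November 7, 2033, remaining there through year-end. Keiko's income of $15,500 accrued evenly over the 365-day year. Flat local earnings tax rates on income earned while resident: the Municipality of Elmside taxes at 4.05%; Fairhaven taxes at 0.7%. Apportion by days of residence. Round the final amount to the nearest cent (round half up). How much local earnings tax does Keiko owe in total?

$549.51

The Municipality of Elmside, January 1 – November 6, 2033: 310 days → $15,500 × 4.05% × 310/365 = $533.1575
Fairhaven, November 7 – December 31, 2033: 55 days → $15,500 × 0.7% × 55/365 = $16.3493
Total = $549.5068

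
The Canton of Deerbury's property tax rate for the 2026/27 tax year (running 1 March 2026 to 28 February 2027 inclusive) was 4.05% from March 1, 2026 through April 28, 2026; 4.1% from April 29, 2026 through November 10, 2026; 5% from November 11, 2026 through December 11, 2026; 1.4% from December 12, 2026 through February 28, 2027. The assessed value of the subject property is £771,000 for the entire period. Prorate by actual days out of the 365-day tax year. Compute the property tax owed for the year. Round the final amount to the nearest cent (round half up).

£27,632.43

March 1 – April 28, 2026: 59 days at 4.05% → £771,000 × 4.05% × 59/365 = £5,047.4096
April 29 – November 10, 2026: 196 days at 4.1% → £771,000 × 4.1% × 196/365 = £16,974.6740
November 11 – December 11, 2026: 31 days at 5% → £771,000 × 5% × 31/365 = £3,274.1096
December 12, 2026 – February 28, 2027: 79 days at 1.4% → £771,000 × 1.4% × 79/365 = £2,336.2356
Total = £27,632.4288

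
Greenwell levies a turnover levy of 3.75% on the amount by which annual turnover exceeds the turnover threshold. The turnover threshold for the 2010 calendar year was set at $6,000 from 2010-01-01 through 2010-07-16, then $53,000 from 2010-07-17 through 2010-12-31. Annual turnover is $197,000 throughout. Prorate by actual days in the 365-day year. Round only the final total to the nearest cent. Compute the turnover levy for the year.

$6,351.27

2010-01-01 to 2010-07-16: 197 days, exemption $6,000 → ($197,000 − $6,000) × 3.75% × 197/365 = $3,865.7877
2010-07-17 to 2010-12-31: 168 days, exemption $53,000 → ($197,000 − $53,000) × 3.75% × 168/365 = $2,485.4795
Total = $6,351.2671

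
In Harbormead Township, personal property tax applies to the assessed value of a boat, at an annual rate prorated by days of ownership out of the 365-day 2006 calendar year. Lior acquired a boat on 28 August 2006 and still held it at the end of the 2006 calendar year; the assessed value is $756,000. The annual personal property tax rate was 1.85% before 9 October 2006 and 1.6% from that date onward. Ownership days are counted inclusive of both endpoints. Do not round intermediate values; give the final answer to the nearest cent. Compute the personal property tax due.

$4,393.08

28 August – 8 October 2006: 42 days at 1.85% → $756,000 × 1.85% × 42/365 = $1,609.3479
9 October – 31 December 2006: 84 days at 1.6% → $756,000 × 1.6% × 84/365 = $2,783.7370
Total = $4,393.0849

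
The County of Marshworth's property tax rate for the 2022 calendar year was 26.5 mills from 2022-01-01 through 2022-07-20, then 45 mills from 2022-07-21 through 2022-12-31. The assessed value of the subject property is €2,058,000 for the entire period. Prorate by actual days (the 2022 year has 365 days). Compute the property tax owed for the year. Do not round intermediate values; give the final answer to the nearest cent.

€71,643.77

2022-01-01 to 2022-07-20: 201 days at 26.5 mills → €2,058,000 × 2.65% × 201/365 = €30,032.7041
2022-07-21 to 2022-12-31: 164 days at 45 mills → €2,058,000 × 4.5% × 164/365 = €41,611.0685
Total = €71,643.7726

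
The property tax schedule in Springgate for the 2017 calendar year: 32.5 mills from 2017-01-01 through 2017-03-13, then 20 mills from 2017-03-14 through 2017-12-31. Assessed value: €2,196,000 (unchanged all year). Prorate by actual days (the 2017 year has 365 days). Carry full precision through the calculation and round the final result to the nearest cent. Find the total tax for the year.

€49,334.79

2017-01-01 to 2017-03-13: 72 days at 32.5 mills → €2,196,000 × 3.25% × 72/365 = €14,078.4658
2017-03-14 to 2017-12-31: 293 days at 20 mills → €2,196,000 × 2% × 293/365 = €35,256.3288
Total = €49,334.7945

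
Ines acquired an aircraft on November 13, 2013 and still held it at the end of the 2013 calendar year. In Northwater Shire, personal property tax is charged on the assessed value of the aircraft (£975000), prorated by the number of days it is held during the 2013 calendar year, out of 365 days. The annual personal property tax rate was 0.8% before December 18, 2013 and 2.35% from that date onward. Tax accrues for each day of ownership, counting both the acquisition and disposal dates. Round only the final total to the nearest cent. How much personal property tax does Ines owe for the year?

November 13 – December 17, 2013: 35 days at 0.8% → £975000 × 0.8% × 35/365 = £747.9452
December 18 – December 31, 2013: 14 days at 2.35% → £975000 × 2.35% × 14/365 = £878.8356
Total = £1626.7808

£1626.78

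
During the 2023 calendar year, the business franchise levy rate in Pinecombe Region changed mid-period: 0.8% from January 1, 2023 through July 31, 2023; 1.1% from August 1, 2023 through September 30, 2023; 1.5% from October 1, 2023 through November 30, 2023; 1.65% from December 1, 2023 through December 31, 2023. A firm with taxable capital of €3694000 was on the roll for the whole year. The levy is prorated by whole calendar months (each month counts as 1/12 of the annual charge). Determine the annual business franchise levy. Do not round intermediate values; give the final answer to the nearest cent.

€38325.25

January 1 – July 31, 2023: 7 months at 0.8% → €3694000 × 0.8% × 7/12 = €17238.6667
August 1 – September 30, 2023: 2 months at 1.1% → €3694000 × 1.1% × 2/12 = €6772.3333
October 1 – November 30, 2023: 2 months at 1.5% → €3694000 × 1.5% × 2/12 = €9235.0000
December 1 – December 31, 2023: 1 month at 1.65% → €3694000 × 1.65% × 1/12 = €5079.2500
Total = €38325.2500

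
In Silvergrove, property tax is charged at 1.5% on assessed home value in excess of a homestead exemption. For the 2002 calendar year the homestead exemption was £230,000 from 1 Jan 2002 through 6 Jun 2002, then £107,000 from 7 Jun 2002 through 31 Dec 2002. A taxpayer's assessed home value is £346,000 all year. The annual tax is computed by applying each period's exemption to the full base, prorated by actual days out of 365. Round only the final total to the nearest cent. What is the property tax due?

£2,791.40

1 Jan – 6 Jun 2002: 157 days, exemption £230,000 → (£346,000 − £230,000) × 1.5% × 157/365 = £748.4384
7 Jun – 31 Dec 2002: 208 days, exemption £107,000 → (£346,000 − £107,000) × 1.5% × 208/365 = £2,042.9589
Total = £2,791.3973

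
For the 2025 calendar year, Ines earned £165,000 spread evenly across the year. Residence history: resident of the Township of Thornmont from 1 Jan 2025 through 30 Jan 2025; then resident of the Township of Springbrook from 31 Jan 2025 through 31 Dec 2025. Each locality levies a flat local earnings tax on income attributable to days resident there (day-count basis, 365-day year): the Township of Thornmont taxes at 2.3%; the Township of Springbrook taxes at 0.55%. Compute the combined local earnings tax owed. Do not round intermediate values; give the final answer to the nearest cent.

The Township of Thornmont, 1 Jan – 30 Jan 2025: 30 days → £165,000 × 2.3% × 30/365 = £311.9178
The Township of Springbrook, 31 Jan – 31 Dec 2025: 335 days → £165,000 × 0.55% × 335/365 = £832.9110
Total = £1,144.8288

£1,144.83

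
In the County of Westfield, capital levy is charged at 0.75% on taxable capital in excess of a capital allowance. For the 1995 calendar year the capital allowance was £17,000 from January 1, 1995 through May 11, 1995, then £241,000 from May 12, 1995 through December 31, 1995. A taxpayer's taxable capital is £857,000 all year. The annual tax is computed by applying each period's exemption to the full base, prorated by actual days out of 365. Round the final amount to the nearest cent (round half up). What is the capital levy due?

January 1 – May 11, 1995: 131 days, exemption £17,000 → (£857,000 − £17,000) × 0.75% × 131/365 = £2,261.0959
May 12 – December 31, 1995: 234 days, exemption £241,000 → (£857,000 − £241,000) × 0.75% × 234/365 = £2,961.8630
Total = £5,222.9589

£5,222.96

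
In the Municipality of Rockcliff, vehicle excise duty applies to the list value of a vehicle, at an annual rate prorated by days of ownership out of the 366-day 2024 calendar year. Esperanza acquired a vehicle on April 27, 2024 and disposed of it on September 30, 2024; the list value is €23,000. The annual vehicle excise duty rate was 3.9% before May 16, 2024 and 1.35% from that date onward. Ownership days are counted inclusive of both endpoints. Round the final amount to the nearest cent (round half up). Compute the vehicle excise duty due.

April 27 – May 15, 2024: 19 days at 3.9% → €23,000 × 3.9% × 19/366 = €46.5656
May 16 – September 30, 2024: 138 days at 1.35% → €23,000 × 1.35% × 138/366 = €117.0738
Total = €163.6393

€163.64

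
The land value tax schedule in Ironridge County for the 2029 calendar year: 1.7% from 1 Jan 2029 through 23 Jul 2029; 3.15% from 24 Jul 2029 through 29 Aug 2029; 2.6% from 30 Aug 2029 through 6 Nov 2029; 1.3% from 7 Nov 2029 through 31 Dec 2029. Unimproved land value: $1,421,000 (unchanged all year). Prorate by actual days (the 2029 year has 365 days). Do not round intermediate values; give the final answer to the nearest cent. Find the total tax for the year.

$27,806.83

1 Jan – 23 Jul 2029: 204 days at 1.7% → $1,421,000 × 1.7% × 204/365 = $13,501.4466
24 Jul – 29 Aug 2029: 37 days at 3.15% → $1,421,000 × 3.15% × 37/365 = $4,537.4671
30 Aug – 6 Nov 2029: 69 days at 2.6% → $1,421,000 × 2.6% × 69/365 = $6,984.3123
7 Nov – 31 Dec 2029: 55 days at 1.3% → $1,421,000 × 1.3% × 55/365 = $2,783.6027
Total = $27,806.8288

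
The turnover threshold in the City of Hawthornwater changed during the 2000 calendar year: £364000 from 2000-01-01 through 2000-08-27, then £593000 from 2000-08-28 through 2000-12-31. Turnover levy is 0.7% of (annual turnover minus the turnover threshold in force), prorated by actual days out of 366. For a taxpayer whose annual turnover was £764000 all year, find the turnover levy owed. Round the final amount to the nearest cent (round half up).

£2248.15

2000-01-01 to 2000-08-27: 240 days, exemption £364000 → (£764000 − £364000) × 0.7% × 240/366 = £1836.0656
2000-08-28 to 2000-12-31: 126 days, exemption £593000 → (£764000 − £593000) × 0.7% × 126/366 = £412.0820
Total = £2248.1475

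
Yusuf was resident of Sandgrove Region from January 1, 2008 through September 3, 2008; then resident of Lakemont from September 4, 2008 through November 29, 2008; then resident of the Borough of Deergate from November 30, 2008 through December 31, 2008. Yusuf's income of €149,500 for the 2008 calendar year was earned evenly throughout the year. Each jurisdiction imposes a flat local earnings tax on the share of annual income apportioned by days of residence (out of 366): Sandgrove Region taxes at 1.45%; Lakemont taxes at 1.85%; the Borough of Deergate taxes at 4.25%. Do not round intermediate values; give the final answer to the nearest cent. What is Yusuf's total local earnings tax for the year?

Sandgrove Region, January 1 – September 3, 2008: 247 days → €149,500 × 1.45% × 247/366 = €1,462.9351
Lakemont, September 4 – November 29, 2008: 87 days → €149,500 × 1.85% × 87/366 = €657.4324
The Borough of Deergate, November 30 – December 31, 2008: 32 days → €149,500 × 4.25% × 32/366 = €555.5191
Total = €2,675.8866

€2,675.89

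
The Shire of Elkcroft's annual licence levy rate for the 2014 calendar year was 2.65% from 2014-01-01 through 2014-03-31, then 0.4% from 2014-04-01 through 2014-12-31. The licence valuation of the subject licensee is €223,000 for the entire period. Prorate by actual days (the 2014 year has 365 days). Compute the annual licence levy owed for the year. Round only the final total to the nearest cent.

2014-01-01 to 2014-03-31: 90 days at 2.65% → €223,000 × 2.65% × 90/365 = €1,457.1370
2014-04-01 to 2014-12-31: 275 days at 0.4% → €223,000 × 0.4% × 275/365 = €672.0548
Total = €2,129.1918

€2,129.19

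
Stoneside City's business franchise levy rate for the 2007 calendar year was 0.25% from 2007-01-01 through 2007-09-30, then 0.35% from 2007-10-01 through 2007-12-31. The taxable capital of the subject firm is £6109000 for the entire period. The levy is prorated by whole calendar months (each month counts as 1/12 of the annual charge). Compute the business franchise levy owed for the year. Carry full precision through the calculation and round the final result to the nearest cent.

2007-01-01 to 2007-09-30: 9 months at 0.25% → £6109000 × 0.25% × 9/12 = £11454.3750
2007-10-01 to 2007-12-31: 3 months at 0.35% → £6109000 × 0.35% × 3/12 = £5345.3750
Total = £16799.7500

£16799.75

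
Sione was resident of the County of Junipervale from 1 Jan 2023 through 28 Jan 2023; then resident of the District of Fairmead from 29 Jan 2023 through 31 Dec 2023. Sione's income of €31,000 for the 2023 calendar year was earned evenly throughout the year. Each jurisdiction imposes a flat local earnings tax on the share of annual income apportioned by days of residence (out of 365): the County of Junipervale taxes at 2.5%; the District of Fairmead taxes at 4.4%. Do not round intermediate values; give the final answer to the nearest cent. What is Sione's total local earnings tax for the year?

The County of Junipervale, 1 Jan – 28 Jan 2023: 28 days → €31,000 × 2.5% × 28/365 = €59.4521
The District of Fairmead, 29 Jan – 31 Dec 2023: 337 days → €31,000 × 4.4% × 337/365 = €1,259.3644
Total = €1,318.8164

€1,318.82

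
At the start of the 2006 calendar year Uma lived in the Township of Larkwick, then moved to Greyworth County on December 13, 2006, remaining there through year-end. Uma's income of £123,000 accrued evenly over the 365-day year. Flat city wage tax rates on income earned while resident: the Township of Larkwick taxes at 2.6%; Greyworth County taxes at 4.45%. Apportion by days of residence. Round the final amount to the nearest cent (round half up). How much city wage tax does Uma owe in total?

£3,316.45

The Township of Larkwick, January 1 – December 12, 2006: 346 days → £123,000 × 2.6% × 346/365 = £3,031.5288
Greyworth County, December 13 – December 31, 2006: 19 days → £123,000 × 4.45% × 19/365 = £284.9219
Total = £3,316.4507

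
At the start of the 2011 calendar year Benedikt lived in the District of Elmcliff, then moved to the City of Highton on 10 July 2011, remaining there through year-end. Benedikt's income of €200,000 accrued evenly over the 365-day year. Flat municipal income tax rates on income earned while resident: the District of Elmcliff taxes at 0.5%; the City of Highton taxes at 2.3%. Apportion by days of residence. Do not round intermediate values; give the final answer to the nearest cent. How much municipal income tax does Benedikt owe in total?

€2,726.03

The District of Elmcliff, 1 January – 9 July 2011: 190 days → €200,000 × 0.5% × 190/365 = €520.5479
The City of Highton, 10 July – 31 December 2011: 175 days → €200,000 × 2.3% × 175/365 = €2,205.4795
Total = €2,726.0274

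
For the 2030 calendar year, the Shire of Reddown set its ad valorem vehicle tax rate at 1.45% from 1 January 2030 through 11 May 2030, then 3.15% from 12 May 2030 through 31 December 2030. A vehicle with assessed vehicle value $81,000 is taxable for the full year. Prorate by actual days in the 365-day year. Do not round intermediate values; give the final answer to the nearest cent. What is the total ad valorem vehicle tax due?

1 January – 11 May 2030: 131 days at 1.45% → $81,000 × 1.45% × 131/365 = $421.5329
12 May – 31 December 2030: 234 days at 3.15% → $81,000 × 3.15% × 234/365 = $1,635.7562
Total = $2,057.2890

$2,057.29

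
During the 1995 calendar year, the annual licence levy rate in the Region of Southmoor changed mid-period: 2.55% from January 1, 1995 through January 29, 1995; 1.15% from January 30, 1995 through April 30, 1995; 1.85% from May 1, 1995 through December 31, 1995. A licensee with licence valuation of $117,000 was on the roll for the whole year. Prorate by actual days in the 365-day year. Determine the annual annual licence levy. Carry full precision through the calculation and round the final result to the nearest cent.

$2,025.38

January 1 – January 29, 1995: 29 days at 2.55% → $117,000 × 2.55% × 29/365 = $237.0452
January 30 – April 30, 1995: 91 days at 1.15% → $117,000 × 1.15% × 91/365 = $335.4534
May 1 – December 31, 1995: 245 days at 1.85% → $117,000 × 1.85% × 245/365 = $1,452.8836
Total = $2,025.3822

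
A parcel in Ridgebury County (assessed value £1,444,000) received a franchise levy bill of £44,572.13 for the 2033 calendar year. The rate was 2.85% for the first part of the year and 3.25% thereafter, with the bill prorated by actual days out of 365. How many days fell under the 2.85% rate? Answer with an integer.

Let d = days at the first rate; then 365 − d days at the second rate.
£1,444,000 × [2.85%·d + 3.25%·(365−d)] / 365 = £44,572.13
Solving gives d = 149, so the new rate took effect on 30 May 2033.

149 days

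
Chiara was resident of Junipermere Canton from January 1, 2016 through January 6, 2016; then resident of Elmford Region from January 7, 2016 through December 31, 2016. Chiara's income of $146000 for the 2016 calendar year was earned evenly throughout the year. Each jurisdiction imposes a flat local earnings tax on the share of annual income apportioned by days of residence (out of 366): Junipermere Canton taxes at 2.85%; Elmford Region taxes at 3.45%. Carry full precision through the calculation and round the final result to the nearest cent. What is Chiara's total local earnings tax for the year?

$5022.64

Junipermere Canton, January 1 – January 6, 2016: 6 days → $146000 × 2.85% × 6/366 = $68.2131
Elmford Region, January 7 – December 31, 2016: 360 days → $146000 × 3.45% × 360/366 = $4954.4262
Total = $5022.6393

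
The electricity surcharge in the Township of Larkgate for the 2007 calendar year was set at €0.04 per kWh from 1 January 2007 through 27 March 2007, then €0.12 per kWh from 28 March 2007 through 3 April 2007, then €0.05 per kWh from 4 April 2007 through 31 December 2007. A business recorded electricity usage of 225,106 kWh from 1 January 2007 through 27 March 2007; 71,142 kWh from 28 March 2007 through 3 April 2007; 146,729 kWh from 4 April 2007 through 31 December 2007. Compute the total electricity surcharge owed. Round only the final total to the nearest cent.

1 January – 27 March 2007: 225,106 kWh at €0.04/kWh → €9,004.24
28 March – 3 April 2007: 71,142 kWh at €0.12/kWh → €8,537.04
4 April – 31 December 2007: 146,729 kWh at €0.05/kWh → €7,336.45

€24,877.73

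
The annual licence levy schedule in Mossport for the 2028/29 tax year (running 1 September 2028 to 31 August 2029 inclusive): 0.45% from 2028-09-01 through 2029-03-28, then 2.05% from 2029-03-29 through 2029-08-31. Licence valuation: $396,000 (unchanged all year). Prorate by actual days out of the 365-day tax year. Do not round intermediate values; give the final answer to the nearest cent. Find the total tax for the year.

$4,489.99

2028-09-01 to 2029-03-28: 209 days at 0.45% → $396,000 × 0.45% × 209/365 = $1,020.3781
2029-03-29 to 2029-08-31: 156 days at 2.05% → $396,000 × 2.05% × 156/365 = $3,469.6110
Total = $4,489.9890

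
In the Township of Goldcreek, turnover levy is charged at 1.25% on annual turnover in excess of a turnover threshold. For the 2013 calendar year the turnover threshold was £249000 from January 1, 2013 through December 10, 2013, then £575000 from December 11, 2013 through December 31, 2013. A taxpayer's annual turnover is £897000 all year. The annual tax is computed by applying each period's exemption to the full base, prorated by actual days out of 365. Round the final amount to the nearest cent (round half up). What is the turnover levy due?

£7865.55

January 1 – December 10, 2013: 344 days, exemption £249000 → (£897000 − £249000) × 1.25% × 344/365 = £7633.9726
December 11 – December 31, 2013: 21 days, exemption £575000 → (£897000 − £575000) × 1.25% × 21/365 = £231.5753
Total = £7865.5479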